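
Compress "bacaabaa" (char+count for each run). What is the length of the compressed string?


Input: bacaabaa
Runs:
  'b' x 1 => "b1"
  'a' x 1 => "a1"
  'c' x 1 => "c1"
  'a' x 2 => "a2"
  'b' x 1 => "b1"
  'a' x 2 => "a2"
Compressed: "b1a1c1a2b1a2"
Compressed length: 12

12


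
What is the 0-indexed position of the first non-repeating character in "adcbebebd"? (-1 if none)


Input: adcbebebd
Character frequencies:
  'a': 1
  'b': 3
  'c': 1
  'd': 2
  'e': 2
Scanning left to right for freq == 1:
  Position 0 ('a'): unique! => answer = 0

0


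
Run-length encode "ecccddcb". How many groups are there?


Input: ecccddcb
Scanning for consecutive runs:
  Group 1: 'e' x 1 (positions 0-0)
  Group 2: 'c' x 3 (positions 1-3)
  Group 3: 'd' x 2 (positions 4-5)
  Group 4: 'c' x 1 (positions 6-6)
  Group 5: 'b' x 1 (positions 7-7)
Total groups: 5

5


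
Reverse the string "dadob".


Input: dadob
Reading characters right to left:
  Position 4: 'b'
  Position 3: 'o'
  Position 2: 'd'
  Position 1: 'a'
  Position 0: 'd'
Reversed: bodad

bodad


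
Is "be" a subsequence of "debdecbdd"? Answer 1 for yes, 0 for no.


Check if "be" is a subsequence of "debdecbdd"
Greedy scan:
  Position 0 ('d'): no match needed
  Position 1 ('e'): no match needed
  Position 2 ('b'): matches sub[0] = 'b'
  Position 3 ('d'): no match needed
  Position 4 ('e'): matches sub[1] = 'e'
  Position 5 ('c'): no match needed
  Position 6 ('b'): no match needed
  Position 7 ('d'): no match needed
  Position 8 ('d'): no match needed
All 2 characters matched => is a subsequence

1


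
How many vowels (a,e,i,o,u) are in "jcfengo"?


Input: jcfengo
Checking each character:
  'j' at position 0: consonant
  'c' at position 1: consonant
  'f' at position 2: consonant
  'e' at position 3: vowel (running total: 1)
  'n' at position 4: consonant
  'g' at position 5: consonant
  'o' at position 6: vowel (running total: 2)
Total vowels: 2

2


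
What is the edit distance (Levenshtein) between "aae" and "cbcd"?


Computing edit distance: "aae" -> "cbcd"
DP table:
           c    b    c    d
      0    1    2    3    4
  a   1    1    2    3    4
  a   2    2    2    3    4
  e   3    3    3    3    4
Edit distance = dp[3][4] = 4

4


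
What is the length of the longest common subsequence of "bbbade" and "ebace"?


LCS of "bbbade" and "ebace"
DP table:
           e    b    a    c    e
      0    0    0    0    0    0
  b   0    0    1    1    1    1
  b   0    0    1    1    1    1
  b   0    0    1    1    1    1
  a   0    0    1    2    2    2
  d   0    0    1    2    2    2
  e   0    1    1    2    2    3
LCS length = dp[6][5] = 3

3


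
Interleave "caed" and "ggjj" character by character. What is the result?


Interleaving "caed" and "ggjj":
  Position 0: 'c' from first, 'g' from second => "cg"
  Position 1: 'a' from first, 'g' from second => "ag"
  Position 2: 'e' from first, 'j' from second => "ej"
  Position 3: 'd' from first, 'j' from second => "dj"
Result: cgagejdj

cgagejdj


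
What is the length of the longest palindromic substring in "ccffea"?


Input: "ccffea"
Checking substrings for palindromes:
  [0:2] "cc" (len 2) => palindrome
  [2:4] "ff" (len 2) => palindrome
Longest palindromic substring: "cc" with length 2

2


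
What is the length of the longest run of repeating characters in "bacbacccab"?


Input: "bacbacccab"
Scanning for longest run:
  Position 1 ('a'): new char, reset run to 1
  Position 2 ('c'): new char, reset run to 1
  Position 3 ('b'): new char, reset run to 1
  Position 4 ('a'): new char, reset run to 1
  Position 5 ('c'): new char, reset run to 1
  Position 6 ('c'): continues run of 'c', length=2
  Position 7 ('c'): continues run of 'c', length=3
  Position 8 ('a'): new char, reset run to 1
  Position 9 ('b'): new char, reset run to 1
Longest run: 'c' with length 3

3


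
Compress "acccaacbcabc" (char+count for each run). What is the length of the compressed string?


Input: acccaacbcabc
Runs:
  'a' x 1 => "a1"
  'c' x 3 => "c3"
  'a' x 2 => "a2"
  'c' x 1 => "c1"
  'b' x 1 => "b1"
  'c' x 1 => "c1"
  'a' x 1 => "a1"
  'b' x 1 => "b1"
  'c' x 1 => "c1"
Compressed: "a1c3a2c1b1c1a1b1c1"
Compressed length: 18

18


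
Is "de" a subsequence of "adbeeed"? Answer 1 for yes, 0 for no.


Check if "de" is a subsequence of "adbeeed"
Greedy scan:
  Position 0 ('a'): no match needed
  Position 1 ('d'): matches sub[0] = 'd'
  Position 2 ('b'): no match needed
  Position 3 ('e'): matches sub[1] = 'e'
  Position 4 ('e'): no match needed
  Position 5 ('e'): no match needed
  Position 6 ('d'): no match needed
All 2 characters matched => is a subsequence

1


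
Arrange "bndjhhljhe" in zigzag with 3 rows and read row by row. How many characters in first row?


Zigzag "bndjhhljhe" into 3 rows:
Placing characters:
  'b' => row 0
  'n' => row 1
  'd' => row 2
  'j' => row 1
  'h' => row 0
  'h' => row 1
  'l' => row 2
  'j' => row 1
  'h' => row 0
  'e' => row 1
Rows:
  Row 0: "bhh"
  Row 1: "njhje"
  Row 2: "dl"
First row length: 3

3


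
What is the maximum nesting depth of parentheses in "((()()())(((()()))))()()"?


Input: "((()()())(((()()))))()()"
Tracking depth:
  Position 0 '(': depth becomes 1
  Position 1 '(': depth becomes 2
  Position 2 '(': depth becomes 3
  Position 3 ')': depth becomes 2
  Position 4 '(': depth becomes 3
  Position 5 ')': depth becomes 2
  Position 6 '(': depth becomes 3
  Position 7 ')': depth becomes 2
  Position 8 ')': depth becomes 1
  Position 9 '(': depth becomes 2
  Position 10 '(': depth becomes 3
  Position 11 '(': depth becomes 4
  Position 12 '(': depth becomes 5
  Position 13 ')': depth becomes 4
  Position 14 '(': depth becomes 5
  Position 15 ')': depth becomes 4
  Position 16 ')': depth becomes 3
  Position 17 ')': depth becomes 2
  Position 18 ')': depth becomes 1
  Position 19 ')': depth becomes 0
  Position 20 '(': depth becomes 1
  Position 21 ')': depth becomes 0
  Position 22 '(': depth becomes 1
  Position 23 ')': depth becomes 0
Maximum depth reached: 5

5


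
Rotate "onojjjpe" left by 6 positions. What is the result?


Input: "onojjjpe", rotate left by 6
First 6 characters: "onojjj"
Remaining characters: "pe"
Concatenate remaining + first: "pe" + "onojjj" = "peonojjj"

peonojjj


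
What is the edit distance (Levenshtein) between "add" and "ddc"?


Computing edit distance: "add" -> "ddc"
DP table:
           d    d    c
      0    1    2    3
  a   1    1    2    3
  d   2    1    1    2
  d   3    2    1    2
Edit distance = dp[3][3] = 2

2


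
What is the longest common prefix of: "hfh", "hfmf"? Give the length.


Words: hfh, hfmf
  Position 0: all 'h' => match
  Position 1: all 'f' => match
  Position 2: ('h', 'm') => mismatch, stop
LCP = "hf" (length 2)

2


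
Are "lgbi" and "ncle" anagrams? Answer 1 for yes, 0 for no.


Strings: "lgbi", "ncle"
Sorted first:  bgil
Sorted second: celn
Differ at position 0: 'b' vs 'c' => not anagrams

0


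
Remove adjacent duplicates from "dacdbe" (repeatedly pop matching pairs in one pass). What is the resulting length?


Input: dacdbe
Stack-based adjacent duplicate removal:
  Read 'd': push. Stack: d
  Read 'a': push. Stack: da
  Read 'c': push. Stack: dac
  Read 'd': push. Stack: dacd
  Read 'b': push. Stack: dacdb
  Read 'e': push. Stack: dacdbe
Final stack: "dacdbe" (length 6)

6


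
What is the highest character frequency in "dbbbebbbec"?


Input: dbbbebbbec
Character counts:
  'b': 6
  'c': 1
  'd': 1
  'e': 2
Maximum frequency: 6

6


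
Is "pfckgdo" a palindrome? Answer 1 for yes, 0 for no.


Input: pfckgdo
Reversed: odgkcfp
  Compare pos 0 ('p') with pos 6 ('o'): MISMATCH
  Compare pos 1 ('f') with pos 5 ('d'): MISMATCH
  Compare pos 2 ('c') with pos 4 ('g'): MISMATCH
Result: not a palindrome

0


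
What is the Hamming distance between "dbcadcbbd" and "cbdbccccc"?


Comparing "dbcadcbbd" and "cbdbccccc" position by position:
  Position 0: 'd' vs 'c' => differ
  Position 1: 'b' vs 'b' => same
  Position 2: 'c' vs 'd' => differ
  Position 3: 'a' vs 'b' => differ
  Position 4: 'd' vs 'c' => differ
  Position 5: 'c' vs 'c' => same
  Position 6: 'b' vs 'c' => differ
  Position 7: 'b' vs 'c' => differ
  Position 8: 'd' vs 'c' => differ
Total differences (Hamming distance): 7

7


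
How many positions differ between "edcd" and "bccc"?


Comparing "edcd" and "bccc" position by position:
  Position 0: 'e' vs 'b' => DIFFER
  Position 1: 'd' vs 'c' => DIFFER
  Position 2: 'c' vs 'c' => same
  Position 3: 'd' vs 'c' => DIFFER
Positions that differ: 3

3


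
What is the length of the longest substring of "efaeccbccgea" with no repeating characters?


Input: "efaeccbccgea"
Sliding window (track last position of each char):
  Position 0 ('e'): window [0,0] length 1 -- new best
  Position 1 ('f'): window [0,1] length 2 -- new best
  Position 2 ('a'): window [0,2] length 3 -- new best
  Position 3 ('e'): repeat (last at 0), move window start to 1
  Position 3 ('e'): window [1,3] length 3
  Position 4 ('c'): window [1,4] length 4 -- new best
  Position 5 ('c'): repeat (last at 4), move window start to 5
  Position 5 ('c'): window [5,5] length 1
  Position 6 ('b'): window [5,6] length 2
  Position 7 ('c'): repeat (last at 5), move window start to 6
  Position 7 ('c'): window [6,7] length 2
  Position 8 ('c'): repeat (last at 7), move window start to 8
  Position 8 ('c'): window [8,8] length 1
  Position 9 ('g'): window [8,9] length 2
  Position 10 ('e'): window [8,10] length 3
  Position 11 ('a'): window [8,11] length 4
Longest substring with no repeats: "faec" with length 4

4


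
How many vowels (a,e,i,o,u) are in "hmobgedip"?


Input: hmobgedip
Checking each character:
  'h' at position 0: consonant
  'm' at position 1: consonant
  'o' at position 2: vowel (running total: 1)
  'b' at position 3: consonant
  'g' at position 4: consonant
  'e' at position 5: vowel (running total: 2)
  'd' at position 6: consonant
  'i' at position 7: vowel (running total: 3)
  'p' at position 8: consonant
Total vowels: 3

3


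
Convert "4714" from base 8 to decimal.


Input: "4714" in base 8
Positional expansion:
  Digit '4' (value 4) x 8^3 = 2048
  Digit '7' (value 7) x 8^2 = 448
  Digit '1' (value 1) x 8^1 = 8
  Digit '4' (value 4) x 8^0 = 4
Sum = 2508

2508


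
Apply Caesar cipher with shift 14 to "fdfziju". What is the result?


Caesar cipher: shift "fdfziju" by 14
  'f' (pos 5) + 14 = pos 19 = 't'
  'd' (pos 3) + 14 = pos 17 = 'r'
  'f' (pos 5) + 14 = pos 19 = 't'
  'z' (pos 25) + 14 = pos 13 = 'n'
  'i' (pos 8) + 14 = pos 22 = 'w'
  'j' (pos 9) + 14 = pos 23 = 'x'
  'u' (pos 20) + 14 = pos 8 = 'i'
Result: trtnwxi

trtnwxi


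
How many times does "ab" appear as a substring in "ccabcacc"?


Searching for "ab" in "ccabcacc"
Scanning each position:
  Position 0: "cc" => no
  Position 1: "ca" => no
  Position 2: "ab" => MATCH
  Position 3: "bc" => no
  Position 4: "ca" => no
  Position 5: "ac" => no
  Position 6: "cc" => no
Total occurrences: 1

1


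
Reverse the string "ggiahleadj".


Input: ggiahleadj
Reading characters right to left:
  Position 9: 'j'
  Position 8: 'd'
  Position 7: 'a'
  Position 6: 'e'
  Position 5: 'l'
  Position 4: 'h'
  Position 3: 'a'
  Position 2: 'i'
  Position 1: 'g'
  Position 0: 'g'
Reversed: jdaelhaigg

jdaelhaigg


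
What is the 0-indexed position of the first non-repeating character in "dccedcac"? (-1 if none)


Input: dccedcac
Character frequencies:
  'a': 1
  'c': 4
  'd': 2
  'e': 1
Scanning left to right for freq == 1:
  Position 0 ('d'): freq=2, skip
  Position 1 ('c'): freq=4, skip
  Position 2 ('c'): freq=4, skip
  Position 3 ('e'): unique! => answer = 3

3


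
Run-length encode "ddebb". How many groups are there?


Input: ddebb
Scanning for consecutive runs:
  Group 1: 'd' x 2 (positions 0-1)
  Group 2: 'e' x 1 (positions 2-2)
  Group 3: 'b' x 2 (positions 3-4)
Total groups: 3

3


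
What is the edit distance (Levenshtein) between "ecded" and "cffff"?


Computing edit distance: "ecded" -> "cffff"
DP table:
           c    f    f    f    f
      0    1    2    3    4    5
  e   1    1    2    3    4    5
  c   2    1    2    3    4    5
  d   3    2    2    3    4    5
  e   4    3    3    3    4    5
  d   5    4    4    4    4    5
Edit distance = dp[5][5] = 5

5


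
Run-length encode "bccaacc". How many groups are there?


Input: bccaacc
Scanning for consecutive runs:
  Group 1: 'b' x 1 (positions 0-0)
  Group 2: 'c' x 2 (positions 1-2)
  Group 3: 'a' x 2 (positions 3-4)
  Group 4: 'c' x 2 (positions 5-6)
Total groups: 4

4


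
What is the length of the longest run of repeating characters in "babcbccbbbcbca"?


Input: "babcbccbbbcbca"
Scanning for longest run:
  Position 1 ('a'): new char, reset run to 1
  Position 2 ('b'): new char, reset run to 1
  Position 3 ('c'): new char, reset run to 1
  Position 4 ('b'): new char, reset run to 1
  Position 5 ('c'): new char, reset run to 1
  Position 6 ('c'): continues run of 'c', length=2
  Position 7 ('b'): new char, reset run to 1
  Position 8 ('b'): continues run of 'b', length=2
  Position 9 ('b'): continues run of 'b', length=3
  Position 10 ('c'): new char, reset run to 1
  Position 11 ('b'): new char, reset run to 1
  Position 12 ('c'): new char, reset run to 1
  Position 13 ('a'): new char, reset run to 1
Longest run: 'b' with length 3

3


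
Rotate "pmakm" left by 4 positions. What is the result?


Input: "pmakm", rotate left by 4
First 4 characters: "pmak"
Remaining characters: "m"
Concatenate remaining + first: "m" + "pmak" = "mpmak"

mpmak


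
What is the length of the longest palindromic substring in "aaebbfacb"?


Input: "aaebbfacb"
Checking substrings for palindromes:
  [0:2] "aa" (len 2) => palindrome
  [3:5] "bb" (len 2) => palindrome
Longest palindromic substring: "aa" with length 2

2


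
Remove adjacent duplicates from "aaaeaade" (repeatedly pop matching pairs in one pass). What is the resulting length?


Input: aaaeaade
Stack-based adjacent duplicate removal:
  Read 'a': push. Stack: a
  Read 'a': matches stack top 'a' => pop. Stack: (empty)
  Read 'a': push. Stack: a
  Read 'e': push. Stack: ae
  Read 'a': push. Stack: aea
  Read 'a': matches stack top 'a' => pop. Stack: ae
  Read 'd': push. Stack: aed
  Read 'e': push. Stack: aede
Final stack: "aede" (length 4)

4


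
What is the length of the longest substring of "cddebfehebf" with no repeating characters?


Input: "cddebfehebf"
Sliding window (track last position of each char):
  Position 0 ('c'): window [0,0] length 1 -- new best
  Position 1 ('d'): window [0,1] length 2 -- new best
  Position 2 ('d'): repeat (last at 1), move window start to 2
  Position 2 ('d'): window [2,2] length 1
  Position 3 ('e'): window [2,3] length 2
  Position 4 ('b'): window [2,4] length 3 -- new best
  Position 5 ('f'): window [2,5] length 4 -- new best
  Position 6 ('e'): repeat (last at 3), move window start to 4
  Position 6 ('e'): window [4,6] length 3
  Position 7 ('h'): window [4,7] length 4
  Position 8 ('e'): repeat (last at 6), move window start to 7
  Position 8 ('e'): window [7,8] length 2
  Position 9 ('b'): window [7,9] length 3
  Position 10 ('f'): window [7,10] length 4
Longest substring with no repeats: "debf" with length 4

4


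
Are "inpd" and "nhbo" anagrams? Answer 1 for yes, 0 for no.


Strings: "inpd", "nhbo"
Sorted first:  dinp
Sorted second: bhno
Differ at position 0: 'd' vs 'b' => not anagrams

0


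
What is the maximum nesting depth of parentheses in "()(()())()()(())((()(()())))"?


Input: "()(()())()()(())((()(()())))"
Tracking depth:
  Position 0 '(': depth becomes 1
  Position 1 ')': depth becomes 0
  Position 2 '(': depth becomes 1
  Position 3 '(': depth becomes 2
  Position 4 ')': depth becomes 1
  Position 5 '(': depth becomes 2
  Position 6 ')': depth becomes 1
  Position 7 ')': depth becomes 0
  Position 8 '(': depth becomes 1
  Position 9 ')': depth becomes 0
  Position 10 '(': depth becomes 1
  Position 11 ')': depth becomes 0
  Position 12 '(': depth becomes 1
  Position 13 '(': depth becomes 2
  Position 14 ')': depth becomes 1
  Position 15 ')': depth becomes 0
  Position 16 '(': depth becomes 1
  Position 17 '(': depth becomes 2
  Position 18 '(': depth becomes 3
  Position 19 ')': depth becomes 2
  Position 20 '(': depth becomes 3
  Position 21 '(': depth becomes 4
  Position 22 ')': depth becomes 3
  Position 23 '(': depth becomes 4
  Position 24 ')': depth becomes 3
  Position 25 ')': depth becomes 2
  Position 26 ')': depth becomes 1
  Position 27 ')': depth becomes 0
Maximum depth reached: 4

4


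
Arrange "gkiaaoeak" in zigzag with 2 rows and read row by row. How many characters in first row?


Zigzag "gkiaaoeak" into 2 rows:
Placing characters:
  'g' => row 0
  'k' => row 1
  'i' => row 0
  'a' => row 1
  'a' => row 0
  'o' => row 1
  'e' => row 0
  'a' => row 1
  'k' => row 0
Rows:
  Row 0: "giaek"
  Row 1: "kaoa"
First row length: 5

5


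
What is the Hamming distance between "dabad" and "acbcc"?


Comparing "dabad" and "acbcc" position by position:
  Position 0: 'd' vs 'a' => differ
  Position 1: 'a' vs 'c' => differ
  Position 2: 'b' vs 'b' => same
  Position 3: 'a' vs 'c' => differ
  Position 4: 'd' vs 'c' => differ
Total differences (Hamming distance): 4

4


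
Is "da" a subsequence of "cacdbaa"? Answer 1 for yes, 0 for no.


Check if "da" is a subsequence of "cacdbaa"
Greedy scan:
  Position 0 ('c'): no match needed
  Position 1 ('a'): no match needed
  Position 2 ('c'): no match needed
  Position 3 ('d'): matches sub[0] = 'd'
  Position 4 ('b'): no match needed
  Position 5 ('a'): matches sub[1] = 'a'
  Position 6 ('a'): no match needed
All 2 characters matched => is a subsequence

1


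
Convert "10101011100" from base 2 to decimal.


Input: "10101011100" in base 2
Positional expansion:
  Digit '1' (value 1) x 2^10 = 1024
  Digit '0' (value 0) x 2^9 = 0
  Digit '1' (value 1) x 2^8 = 256
  Digit '0' (value 0) x 2^7 = 0
  Digit '1' (value 1) x 2^6 = 64
  Digit '0' (value 0) x 2^5 = 0
  Digit '1' (value 1) x 2^4 = 16
  Digit '1' (value 1) x 2^3 = 8
  Digit '1' (value 1) x 2^2 = 4
  Digit '0' (value 0) x 2^1 = 0
  Digit '0' (value 0) x 2^0 = 0
Sum = 1372

1372


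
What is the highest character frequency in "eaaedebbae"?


Input: eaaedebbae
Character counts:
  'a': 3
  'b': 2
  'd': 1
  'e': 4
Maximum frequency: 4

4


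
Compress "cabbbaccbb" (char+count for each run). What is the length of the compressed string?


Input: cabbbaccbb
Runs:
  'c' x 1 => "c1"
  'a' x 1 => "a1"
  'b' x 3 => "b3"
  'a' x 1 => "a1"
  'c' x 2 => "c2"
  'b' x 2 => "b2"
Compressed: "c1a1b3a1c2b2"
Compressed length: 12

12


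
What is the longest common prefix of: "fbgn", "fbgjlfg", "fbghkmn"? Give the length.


Words: fbgn, fbgjlfg, fbghkmn
  Position 0: all 'f' => match
  Position 1: all 'b' => match
  Position 2: all 'g' => match
  Position 3: ('n', 'j', 'h') => mismatch, stop
LCP = "fbg" (length 3)

3


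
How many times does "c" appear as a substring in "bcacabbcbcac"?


Searching for "c" in "bcacabbcbcac"
Scanning each position:
  Position 0: "b" => no
  Position 1: "c" => MATCH
  Position 2: "a" => no
  Position 3: "c" => MATCH
  Position 4: "a" => no
  Position 5: "b" => no
  Position 6: "b" => no
  Position 7: "c" => MATCH
  Position 8: "b" => no
  Position 9: "c" => MATCH
  Position 10: "a" => no
  Position 11: "c" => MATCH
Total occurrences: 5

5


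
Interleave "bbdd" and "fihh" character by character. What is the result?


Interleaving "bbdd" and "fihh":
  Position 0: 'b' from first, 'f' from second => "bf"
  Position 1: 'b' from first, 'i' from second => "bi"
  Position 2: 'd' from first, 'h' from second => "dh"
  Position 3: 'd' from first, 'h' from second => "dh"
Result: bfbidhdh

bfbidhdh


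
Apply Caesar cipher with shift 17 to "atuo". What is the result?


Caesar cipher: shift "atuo" by 17
  'a' (pos 0) + 17 = pos 17 = 'r'
  't' (pos 19) + 17 = pos 10 = 'k'
  'u' (pos 20) + 17 = pos 11 = 'l'
  'o' (pos 14) + 17 = pos 5 = 'f'
Result: rklf

rklf


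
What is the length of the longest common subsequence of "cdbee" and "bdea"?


LCS of "cdbee" and "bdea"
DP table:
           b    d    e    a
      0    0    0    0    0
  c   0    0    0    0    0
  d   0    0    1    1    1
  b   0    1    1    1    1
  e   0    1    1    2    2
  e   0    1    1    2    2
LCS length = dp[5][4] = 2

2


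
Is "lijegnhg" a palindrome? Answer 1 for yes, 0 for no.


Input: lijegnhg
Reversed: ghngejil
  Compare pos 0 ('l') with pos 7 ('g'): MISMATCH
  Compare pos 1 ('i') with pos 6 ('h'): MISMATCH
  Compare pos 2 ('j') with pos 5 ('n'): MISMATCH
  Compare pos 3 ('e') with pos 4 ('g'): MISMATCH
Result: not a palindrome

0


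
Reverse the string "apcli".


Input: apcli
Reading characters right to left:
  Position 4: 'i'
  Position 3: 'l'
  Position 2: 'c'
  Position 1: 'p'
  Position 0: 'a'
Reversed: ilcpa

ilcpa


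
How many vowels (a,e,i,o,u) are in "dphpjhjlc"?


Input: dphpjhjlc
Checking each character:
  'd' at position 0: consonant
  'p' at position 1: consonant
  'h' at position 2: consonant
  'p' at position 3: consonant
  'j' at position 4: consonant
  'h' at position 5: consonant
  'j' at position 6: consonant
  'l' at position 7: consonant
  'c' at position 8: consonant
Total vowels: 0

0


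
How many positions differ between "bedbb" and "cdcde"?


Comparing "bedbb" and "cdcde" position by position:
  Position 0: 'b' vs 'c' => DIFFER
  Position 1: 'e' vs 'd' => DIFFER
  Position 2: 'd' vs 'c' => DIFFER
  Position 3: 'b' vs 'd' => DIFFER
  Position 4: 'b' vs 'e' => DIFFER
Positions that differ: 5

5


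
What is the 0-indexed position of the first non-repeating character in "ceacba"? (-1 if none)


Input: ceacba
Character frequencies:
  'a': 2
  'b': 1
  'c': 2
  'e': 1
Scanning left to right for freq == 1:
  Position 0 ('c'): freq=2, skip
  Position 1 ('e'): unique! => answer = 1

1


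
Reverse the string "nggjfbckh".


Input: nggjfbckh
Reading characters right to left:
  Position 8: 'h'
  Position 7: 'k'
  Position 6: 'c'
  Position 5: 'b'
  Position 4: 'f'
  Position 3: 'j'
  Position 2: 'g'
  Position 1: 'g'
  Position 0: 'n'
Reversed: hkcbfjggn

hkcbfjggn


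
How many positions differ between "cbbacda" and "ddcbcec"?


Comparing "cbbacda" and "ddcbcec" position by position:
  Position 0: 'c' vs 'd' => DIFFER
  Position 1: 'b' vs 'd' => DIFFER
  Position 2: 'b' vs 'c' => DIFFER
  Position 3: 'a' vs 'b' => DIFFER
  Position 4: 'c' vs 'c' => same
  Position 5: 'd' vs 'e' => DIFFER
  Position 6: 'a' vs 'c' => DIFFER
Positions that differ: 6

6


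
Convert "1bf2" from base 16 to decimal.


Input: "1bf2" in base 16
Positional expansion:
  Digit '1' (value 1) x 16^3 = 4096
  Digit 'b' (value 11) x 16^2 = 2816
  Digit 'f' (value 15) x 16^1 = 240
  Digit '2' (value 2) x 16^0 = 2
Sum = 7154

7154


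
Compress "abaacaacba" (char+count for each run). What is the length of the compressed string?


Input: abaacaacba
Runs:
  'a' x 1 => "a1"
  'b' x 1 => "b1"
  'a' x 2 => "a2"
  'c' x 1 => "c1"
  'a' x 2 => "a2"
  'c' x 1 => "c1"
  'b' x 1 => "b1"
  'a' x 1 => "a1"
Compressed: "a1b1a2c1a2c1b1a1"
Compressed length: 16

16


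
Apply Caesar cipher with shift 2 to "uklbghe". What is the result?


Caesar cipher: shift "uklbghe" by 2
  'u' (pos 20) + 2 = pos 22 = 'w'
  'k' (pos 10) + 2 = pos 12 = 'm'
  'l' (pos 11) + 2 = pos 13 = 'n'
  'b' (pos 1) + 2 = pos 3 = 'd'
  'g' (pos 6) + 2 = pos 8 = 'i'
  'h' (pos 7) + 2 = pos 9 = 'j'
  'e' (pos 4) + 2 = pos 6 = 'g'
Result: wmndijg

wmndijg


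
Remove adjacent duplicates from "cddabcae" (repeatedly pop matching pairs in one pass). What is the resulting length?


Input: cddabcae
Stack-based adjacent duplicate removal:
  Read 'c': push. Stack: c
  Read 'd': push. Stack: cd
  Read 'd': matches stack top 'd' => pop. Stack: c
  Read 'a': push. Stack: ca
  Read 'b': push. Stack: cab
  Read 'c': push. Stack: cabc
  Read 'a': push. Stack: cabca
  Read 'e': push. Stack: cabcae
Final stack: "cabcae" (length 6)

6


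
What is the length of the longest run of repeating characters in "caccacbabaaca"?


Input: "caccacbabaaca"
Scanning for longest run:
  Position 1 ('a'): new char, reset run to 1
  Position 2 ('c'): new char, reset run to 1
  Position 3 ('c'): continues run of 'c', length=2
  Position 4 ('a'): new char, reset run to 1
  Position 5 ('c'): new char, reset run to 1
  Position 6 ('b'): new char, reset run to 1
  Position 7 ('a'): new char, reset run to 1
  Position 8 ('b'): new char, reset run to 1
  Position 9 ('a'): new char, reset run to 1
  Position 10 ('a'): continues run of 'a', length=2
  Position 11 ('c'): new char, reset run to 1
  Position 12 ('a'): new char, reset run to 1
Longest run: 'c' with length 2

2


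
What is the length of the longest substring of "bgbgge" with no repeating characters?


Input: "bgbgge"
Sliding window (track last position of each char):
  Position 0 ('b'): window [0,0] length 1 -- new best
  Position 1 ('g'): window [0,1] length 2 -- new best
  Position 2 ('b'): repeat (last at 0), move window start to 1
  Position 2 ('b'): window [1,2] length 2
  Position 3 ('g'): repeat (last at 1), move window start to 2
  Position 3 ('g'): window [2,3] length 2
  Position 4 ('g'): repeat (last at 3), move window start to 4
  Position 4 ('g'): window [4,4] length 1
  Position 5 ('e'): window [4,5] length 2
Longest substring with no repeats: "bg" with length 2

2


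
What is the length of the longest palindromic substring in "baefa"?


Input: "baefa"
Checking substrings for palindromes:
  No multi-char palindromic substrings found
Longest palindromic substring: "b" with length 1

1


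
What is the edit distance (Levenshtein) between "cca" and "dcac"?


Computing edit distance: "cca" -> "dcac"
DP table:
           d    c    a    c
      0    1    2    3    4
  c   1    1    1    2    3
  c   2    2    1    2    2
  a   3    3    2    1    2
Edit distance = dp[3][4] = 2

2


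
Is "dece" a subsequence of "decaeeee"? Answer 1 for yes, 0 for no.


Check if "dece" is a subsequence of "decaeeee"
Greedy scan:
  Position 0 ('d'): matches sub[0] = 'd'
  Position 1 ('e'): matches sub[1] = 'e'
  Position 2 ('c'): matches sub[2] = 'c'
  Position 3 ('a'): no match needed
  Position 4 ('e'): matches sub[3] = 'e'
  Position 5 ('e'): no match needed
  Position 6 ('e'): no match needed
  Position 7 ('e'): no match needed
All 4 characters matched => is a subsequence

1


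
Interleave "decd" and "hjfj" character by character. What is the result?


Interleaving "decd" and "hjfj":
  Position 0: 'd' from first, 'h' from second => "dh"
  Position 1: 'e' from first, 'j' from second => "ej"
  Position 2: 'c' from first, 'f' from second => "cf"
  Position 3: 'd' from first, 'j' from second => "dj"
Result: dhejcfdj

dhejcfdj


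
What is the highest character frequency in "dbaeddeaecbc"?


Input: dbaeddeaecbc
Character counts:
  'a': 2
  'b': 2
  'c': 2
  'd': 3
  'e': 3
Maximum frequency: 3

3


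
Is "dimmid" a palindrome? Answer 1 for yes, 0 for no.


Input: dimmid
Reversed: dimmid
  Compare pos 0 ('d') with pos 5 ('d'): match
  Compare pos 1 ('i') with pos 4 ('i'): match
  Compare pos 2 ('m') with pos 3 ('m'): match
Result: palindrome

1


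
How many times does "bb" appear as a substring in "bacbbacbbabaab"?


Searching for "bb" in "bacbbacbbabaab"
Scanning each position:
  Position 0: "ba" => no
  Position 1: "ac" => no
  Position 2: "cb" => no
  Position 3: "bb" => MATCH
  Position 4: "ba" => no
  Position 5: "ac" => no
  Position 6: "cb" => no
  Position 7: "bb" => MATCH
  Position 8: "ba" => no
  Position 9: "ab" => no
  Position 10: "ba" => no
  Position 11: "aa" => no
  Position 12: "ab" => no
Total occurrences: 2

2


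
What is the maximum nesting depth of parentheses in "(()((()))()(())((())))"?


Input: "(()((()))()(())((())))"
Tracking depth:
  Position 0 '(': depth becomes 1
  Position 1 '(': depth becomes 2
  Position 2 ')': depth becomes 1
  Position 3 '(': depth becomes 2
  Position 4 '(': depth becomes 3
  Position 5 '(': depth becomes 4
  Position 6 ')': depth becomes 3
  Position 7 ')': depth becomes 2
  Position 8 ')': depth becomes 1
  Position 9 '(': depth becomes 2
  Position 10 ')': depth becomes 1
  Position 11 '(': depth becomes 2
  Position 12 '(': depth becomes 3
  Position 13 ')': depth becomes 2
  Position 14 ')': depth becomes 1
  Position 15 '(': depth becomes 2
  Position 16 '(': depth becomes 3
  Position 17 '(': depth becomes 4
  Position 18 ')': depth becomes 3
  Position 19 ')': depth becomes 2
  Position 20 ')': depth becomes 1
  Position 21 ')': depth becomes 0
Maximum depth reached: 4

4


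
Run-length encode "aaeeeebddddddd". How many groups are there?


Input: aaeeeebddddddd
Scanning for consecutive runs:
  Group 1: 'a' x 2 (positions 0-1)
  Group 2: 'e' x 4 (positions 2-5)
  Group 3: 'b' x 1 (positions 6-6)
  Group 4: 'd' x 7 (positions 7-13)
Total groups: 4

4


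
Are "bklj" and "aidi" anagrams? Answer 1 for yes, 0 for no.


Strings: "bklj", "aidi"
Sorted first:  bjkl
Sorted second: adii
Differ at position 0: 'b' vs 'a' => not anagrams

0


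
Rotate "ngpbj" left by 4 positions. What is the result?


Input: "ngpbj", rotate left by 4
First 4 characters: "ngpb"
Remaining characters: "j"
Concatenate remaining + first: "j" + "ngpb" = "jngpb"

jngpb


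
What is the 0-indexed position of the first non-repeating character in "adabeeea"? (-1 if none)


Input: adabeeea
Character frequencies:
  'a': 3
  'b': 1
  'd': 1
  'e': 3
Scanning left to right for freq == 1:
  Position 0 ('a'): freq=3, skip
  Position 1 ('d'): unique! => answer = 1

1


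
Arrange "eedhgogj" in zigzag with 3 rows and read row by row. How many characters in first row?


Zigzag "eedhgogj" into 3 rows:
Placing characters:
  'e' => row 0
  'e' => row 1
  'd' => row 2
  'h' => row 1
  'g' => row 0
  'o' => row 1
  'g' => row 2
  'j' => row 1
Rows:
  Row 0: "eg"
  Row 1: "ehoj"
  Row 2: "dg"
First row length: 2

2


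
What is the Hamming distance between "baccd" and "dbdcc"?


Comparing "baccd" and "dbdcc" position by position:
  Position 0: 'b' vs 'd' => differ
  Position 1: 'a' vs 'b' => differ
  Position 2: 'c' vs 'd' => differ
  Position 3: 'c' vs 'c' => same
  Position 4: 'd' vs 'c' => differ
Total differences (Hamming distance): 4

4


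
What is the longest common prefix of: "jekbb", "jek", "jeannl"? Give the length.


Words: jekbb, jek, jeannl
  Position 0: all 'j' => match
  Position 1: all 'e' => match
  Position 2: ('k', 'k', 'a') => mismatch, stop
LCP = "je" (length 2)

2


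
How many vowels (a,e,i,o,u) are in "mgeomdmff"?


Input: mgeomdmff
Checking each character:
  'm' at position 0: consonant
  'g' at position 1: consonant
  'e' at position 2: vowel (running total: 1)
  'o' at position 3: vowel (running total: 2)
  'm' at position 4: consonant
  'd' at position 5: consonant
  'm' at position 6: consonant
  'f' at position 7: consonant
  'f' at position 8: consonant
Total vowels: 2

2


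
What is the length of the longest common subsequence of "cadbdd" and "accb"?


LCS of "cadbdd" and "accb"
DP table:
           a    c    c    b
      0    0    0    0    0
  c   0    0    1    1    1
  a   0    1    1    1    1
  d   0    1    1    1    1
  b   0    1    1    1    2
  d   0    1    1    1    2
  d   0    1    1    1    2
LCS length = dp[6][4] = 2

2


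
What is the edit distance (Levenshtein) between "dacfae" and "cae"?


Computing edit distance: "dacfae" -> "cae"
DP table:
           c    a    e
      0    1    2    3
  d   1    1    2    3
  a   2    2    1    2
  c   3    2    2    2
  f   4    3    3    3
  a   5    4    3    4
  e   6    5    4    3
Edit distance = dp[6][3] = 3

3


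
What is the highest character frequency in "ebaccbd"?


Input: ebaccbd
Character counts:
  'a': 1
  'b': 2
  'c': 2
  'd': 1
  'e': 1
Maximum frequency: 2

2


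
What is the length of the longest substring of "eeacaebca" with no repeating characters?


Input: "eeacaebca"
Sliding window (track last position of each char):
  Position 0 ('e'): window [0,0] length 1 -- new best
  Position 1 ('e'): repeat (last at 0), move window start to 1
  Position 1 ('e'): window [1,1] length 1
  Position 2 ('a'): window [1,2] length 2 -- new best
  Position 3 ('c'): window [1,3] length 3 -- new best
  Position 4 ('a'): repeat (last at 2), move window start to 3
  Position 4 ('a'): window [3,4] length 2
  Position 5 ('e'): window [3,5] length 3
  Position 6 ('b'): window [3,6] length 4 -- new best
  Position 7 ('c'): repeat (last at 3), move window start to 4
  Position 7 ('c'): window [4,7] length 4
  Position 8 ('a'): repeat (last at 4), move window start to 5
  Position 8 ('a'): window [5,8] length 4
Longest substring with no repeats: "caeb" with length 4

4


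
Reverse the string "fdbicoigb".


Input: fdbicoigb
Reading characters right to left:
  Position 8: 'b'
  Position 7: 'g'
  Position 6: 'i'
  Position 5: 'o'
  Position 4: 'c'
  Position 3: 'i'
  Position 2: 'b'
  Position 1: 'd'
  Position 0: 'f'
Reversed: bgiocibdf

bgiocibdf


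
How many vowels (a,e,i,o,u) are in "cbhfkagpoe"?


Input: cbhfkagpoe
Checking each character:
  'c' at position 0: consonant
  'b' at position 1: consonant
  'h' at position 2: consonant
  'f' at position 3: consonant
  'k' at position 4: consonant
  'a' at position 5: vowel (running total: 1)
  'g' at position 6: consonant
  'p' at position 7: consonant
  'o' at position 8: vowel (running total: 2)
  'e' at position 9: vowel (running total: 3)
Total vowels: 3

3


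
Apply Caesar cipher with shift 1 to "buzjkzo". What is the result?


Caesar cipher: shift "buzjkzo" by 1
  'b' (pos 1) + 1 = pos 2 = 'c'
  'u' (pos 20) + 1 = pos 21 = 'v'
  'z' (pos 25) + 1 = pos 0 = 'a'
  'j' (pos 9) + 1 = pos 10 = 'k'
  'k' (pos 10) + 1 = pos 11 = 'l'
  'z' (pos 25) + 1 = pos 0 = 'a'
  'o' (pos 14) + 1 = pos 15 = 'p'
Result: cvaklap

cvaklap


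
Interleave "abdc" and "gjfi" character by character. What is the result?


Interleaving "abdc" and "gjfi":
  Position 0: 'a' from first, 'g' from second => "ag"
  Position 1: 'b' from first, 'j' from second => "bj"
  Position 2: 'd' from first, 'f' from second => "df"
  Position 3: 'c' from first, 'i' from second => "ci"
Result: agbjdfci

agbjdfci


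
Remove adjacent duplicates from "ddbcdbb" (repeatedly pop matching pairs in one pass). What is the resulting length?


Input: ddbcdbb
Stack-based adjacent duplicate removal:
  Read 'd': push. Stack: d
  Read 'd': matches stack top 'd' => pop. Stack: (empty)
  Read 'b': push. Stack: b
  Read 'c': push. Stack: bc
  Read 'd': push. Stack: bcd
  Read 'b': push. Stack: bcdb
  Read 'b': matches stack top 'b' => pop. Stack: bcd
Final stack: "bcd" (length 3)

3


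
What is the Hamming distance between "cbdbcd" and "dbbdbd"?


Comparing "cbdbcd" and "dbbdbd" position by position:
  Position 0: 'c' vs 'd' => differ
  Position 1: 'b' vs 'b' => same
  Position 2: 'd' vs 'b' => differ
  Position 3: 'b' vs 'd' => differ
  Position 4: 'c' vs 'b' => differ
  Position 5: 'd' vs 'd' => same
Total differences (Hamming distance): 4

4


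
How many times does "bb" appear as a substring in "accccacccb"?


Searching for "bb" in "accccacccb"
Scanning each position:
  Position 0: "ac" => no
  Position 1: "cc" => no
  Position 2: "cc" => no
  Position 3: "cc" => no
  Position 4: "ca" => no
  Position 5: "ac" => no
  Position 6: "cc" => no
  Position 7: "cc" => no
  Position 8: "cb" => no
Total occurrences: 0

0


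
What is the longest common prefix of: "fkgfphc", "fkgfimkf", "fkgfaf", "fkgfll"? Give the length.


Words: fkgfphc, fkgfimkf, fkgfaf, fkgfll
  Position 0: all 'f' => match
  Position 1: all 'k' => match
  Position 2: all 'g' => match
  Position 3: all 'f' => match
  Position 4: ('p', 'i', 'a', 'l') => mismatch, stop
LCP = "fkgf" (length 4)

4


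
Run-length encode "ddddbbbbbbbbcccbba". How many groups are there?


Input: ddddbbbbbbbbcccbba
Scanning for consecutive runs:
  Group 1: 'd' x 4 (positions 0-3)
  Group 2: 'b' x 8 (positions 4-11)
  Group 3: 'c' x 3 (positions 12-14)
  Group 4: 'b' x 2 (positions 15-16)
  Group 5: 'a' x 1 (positions 17-17)
Total groups: 5

5


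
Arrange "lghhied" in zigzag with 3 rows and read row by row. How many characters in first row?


Zigzag "lghhied" into 3 rows:
Placing characters:
  'l' => row 0
  'g' => row 1
  'h' => row 2
  'h' => row 1
  'i' => row 0
  'e' => row 1
  'd' => row 2
Rows:
  Row 0: "li"
  Row 1: "ghe"
  Row 2: "hd"
First row length: 2

2


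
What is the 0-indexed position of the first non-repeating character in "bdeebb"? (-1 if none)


Input: bdeebb
Character frequencies:
  'b': 3
  'd': 1
  'e': 2
Scanning left to right for freq == 1:
  Position 0 ('b'): freq=3, skip
  Position 1 ('d'): unique! => answer = 1

1


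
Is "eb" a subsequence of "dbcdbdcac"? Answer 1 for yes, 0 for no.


Check if "eb" is a subsequence of "dbcdbdcac"
Greedy scan:
  Position 0 ('d'): no match needed
  Position 1 ('b'): no match needed
  Position 2 ('c'): no match needed
  Position 3 ('d'): no match needed
  Position 4 ('b'): no match needed
  Position 5 ('d'): no match needed
  Position 6 ('c'): no match needed
  Position 7 ('a'): no match needed
  Position 8 ('c'): no match needed
Only matched 0/2 characters => not a subsequence

0


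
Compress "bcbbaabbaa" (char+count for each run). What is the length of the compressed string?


Input: bcbbaabbaa
Runs:
  'b' x 1 => "b1"
  'c' x 1 => "c1"
  'b' x 2 => "b2"
  'a' x 2 => "a2"
  'b' x 2 => "b2"
  'a' x 2 => "a2"
Compressed: "b1c1b2a2b2a2"
Compressed length: 12

12


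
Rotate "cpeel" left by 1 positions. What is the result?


Input: "cpeel", rotate left by 1
First 1 characters: "c"
Remaining characters: "peel"
Concatenate remaining + first: "peel" + "c" = "peelc"

peelc


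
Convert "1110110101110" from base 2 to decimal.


Input: "1110110101110" in base 2
Positional expansion:
  Digit '1' (value 1) x 2^12 = 4096
  Digit '1' (value 1) x 2^11 = 2048
  Digit '1' (value 1) x 2^10 = 1024
  Digit '0' (value 0) x 2^9 = 0
  Digit '1' (value 1) x 2^8 = 256
  Digit '1' (value 1) x 2^7 = 128
  Digit '0' (value 0) x 2^6 = 0
  Digit '1' (value 1) x 2^5 = 32
  Digit '0' (value 0) x 2^4 = 0
  Digit '1' (value 1) x 2^3 = 8
  Digit '1' (value 1) x 2^2 = 4
  Digit '1' (value 1) x 2^1 = 2
  Digit '0' (value 0) x 2^0 = 0
Sum = 7598

7598


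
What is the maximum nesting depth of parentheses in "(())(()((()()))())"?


Input: "(())(()((()()))())"
Tracking depth:
  Position 0 '(': depth becomes 1
  Position 1 '(': depth becomes 2
  Position 2 ')': depth becomes 1
  Position 3 ')': depth becomes 0
  Position 4 '(': depth becomes 1
  Position 5 '(': depth becomes 2
  Position 6 ')': depth becomes 1
  Position 7 '(': depth becomes 2
  Position 8 '(': depth becomes 3
  Position 9 '(': depth becomes 4
  Position 10 ')': depth becomes 3
  Position 11 '(': depth becomes 4
  Position 12 ')': depth becomes 3
  Position 13 ')': depth becomes 2
  Position 14 ')': depth becomes 1
  Position 15 '(': depth becomes 2
  Position 16 ')': depth becomes 1
  Position 17 ')': depth becomes 0
Maximum depth reached: 4

4


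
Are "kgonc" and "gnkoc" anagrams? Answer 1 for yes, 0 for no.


Strings: "kgonc", "gnkoc"
Sorted first:  cgkno
Sorted second: cgkno
Sorted forms match => anagrams

1


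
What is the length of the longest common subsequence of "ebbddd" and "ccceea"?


LCS of "ebbddd" and "ccceea"
DP table:
           c    c    c    e    e    a
      0    0    0    0    0    0    0
  e   0    0    0    0    1    1    1
  b   0    0    0    0    1    1    1
  b   0    0    0    0    1    1    1
  d   0    0    0    0    1    1    1
  d   0    0    0    0    1    1    1
  d   0    0    0    0    1    1    1
LCS length = dp[6][6] = 1

1


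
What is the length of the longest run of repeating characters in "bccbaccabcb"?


Input: "bccbaccabcb"
Scanning for longest run:
  Position 1 ('c'): new char, reset run to 1
  Position 2 ('c'): continues run of 'c', length=2
  Position 3 ('b'): new char, reset run to 1
  Position 4 ('a'): new char, reset run to 1
  Position 5 ('c'): new char, reset run to 1
  Position 6 ('c'): continues run of 'c', length=2
  Position 7 ('a'): new char, reset run to 1
  Position 8 ('b'): new char, reset run to 1
  Position 9 ('c'): new char, reset run to 1
  Position 10 ('b'): new char, reset run to 1
Longest run: 'c' with length 2

2
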